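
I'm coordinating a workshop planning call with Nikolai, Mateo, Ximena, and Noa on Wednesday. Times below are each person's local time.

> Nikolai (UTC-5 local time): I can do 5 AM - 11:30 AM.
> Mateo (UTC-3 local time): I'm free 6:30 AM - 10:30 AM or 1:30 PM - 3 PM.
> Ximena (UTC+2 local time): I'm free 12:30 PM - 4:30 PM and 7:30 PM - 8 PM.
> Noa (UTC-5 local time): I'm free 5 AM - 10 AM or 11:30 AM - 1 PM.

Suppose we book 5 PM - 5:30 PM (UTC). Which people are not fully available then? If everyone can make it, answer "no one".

Nikolai, Ximena

Nikolai in UTC: 10:00-16:30 (add 5h to convert from UTC-5).
Mateo in UTC: 09:30-13:30, 16:30-18:00 (add 3h to convert from UTC-3).
Ximena in UTC: 10:30-14:30, 17:30-18:00 (subtract 2h to convert from UTC+2).
Noa in UTC: 10:00-15:00, 16:30-18:00 (add 5h to convert from UTC-5).
Nikolai: not fully free for 17:00-17:30. Mateo: free for 17:00-17:30. Ximena: not fully free for 17:00-17:30. Noa: free for 17:00-17:30.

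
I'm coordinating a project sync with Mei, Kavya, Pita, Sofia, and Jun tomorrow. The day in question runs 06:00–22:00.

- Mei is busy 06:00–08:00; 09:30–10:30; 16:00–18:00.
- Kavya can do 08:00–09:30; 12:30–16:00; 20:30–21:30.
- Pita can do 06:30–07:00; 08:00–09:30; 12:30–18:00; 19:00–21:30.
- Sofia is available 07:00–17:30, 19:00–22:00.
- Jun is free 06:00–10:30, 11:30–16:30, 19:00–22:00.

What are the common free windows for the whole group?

08:00-09:30, 12:30-16:00, 20:30-21:30

Mei free: 08:00-09:30, 10:30-16:00, 18:00-22:00 (invert busy blocks within the working day).
Kavya free: 08:00-09:30, 12:30-16:00, 20:30-21:30.
Pita free: 06:30-07:00, 08:00-09:30, 12:30-18:00, 19:00-21:30.
Sofia free: 07:00-17:30, 19:00-22:00.
Jun free: 06:00-10:30, 11:30-16:30, 19:00-22:00.
Mei ∩ Kavya: 08:00-09:30, 12:30-16:00, 20:30-21:30.
Mei ∩ Kavya ∩ Pita: 08:00-09:30, 12:30-16:00, 20:30-21:30.
Mei ∩ Kavya ∩ Pita ∩ Sofia: 08:00-09:30, 12:30-16:00, 20:30-21:30.
Mei ∩ Kavya ∩ Pita ∩ Sofia ∩ Jun: 08:00-09:30, 12:30-16:00, 20:30-21:30.
Those are the intersection windows.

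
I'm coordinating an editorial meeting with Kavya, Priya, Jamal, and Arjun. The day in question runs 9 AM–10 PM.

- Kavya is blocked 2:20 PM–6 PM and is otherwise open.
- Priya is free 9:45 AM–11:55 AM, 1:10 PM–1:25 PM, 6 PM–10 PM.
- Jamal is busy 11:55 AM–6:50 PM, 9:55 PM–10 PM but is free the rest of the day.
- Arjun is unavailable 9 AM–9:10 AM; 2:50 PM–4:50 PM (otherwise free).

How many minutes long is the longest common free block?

Kavya free: 09:00-14:20, 18:00-22:00 (invert busy blocks within the working day).
Priya free: 09:45-11:55, 13:10-13:25, 18:00-22:00.
Jamal free: 09:00-11:55, 18:50-21:55 (invert busy blocks within the working day).
Arjun free: 09:10-14:50, 16:50-22:00 (invert busy blocks within the working day).
Kavya ∩ Priya: 09:45-11:55, 13:10-13:25, 18:00-22:00.
Kavya ∩ Priya ∩ Jamal: 09:45-11:55, 18:50-21:55.
Kavya ∩ Priya ∩ Jamal ∩ Arjun: 09:45-11:55, 18:50-21:55.
The longest is 18:50-21:55 at 185 minutes.

185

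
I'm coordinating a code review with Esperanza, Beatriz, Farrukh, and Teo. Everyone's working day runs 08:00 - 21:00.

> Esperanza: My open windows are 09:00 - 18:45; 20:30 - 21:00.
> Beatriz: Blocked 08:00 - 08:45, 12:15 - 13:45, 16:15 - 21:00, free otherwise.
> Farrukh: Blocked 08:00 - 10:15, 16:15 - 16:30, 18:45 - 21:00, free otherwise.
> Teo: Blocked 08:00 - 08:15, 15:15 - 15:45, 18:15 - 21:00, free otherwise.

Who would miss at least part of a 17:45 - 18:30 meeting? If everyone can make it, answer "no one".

Beatriz, Teo

Esperanza free: 09:00-18:45, 20:30-21:00.
Beatriz free: 08:45-12:15, 13:45-16:15 (invert busy blocks within the working day).
Farrukh free: 10:15-16:15, 16:30-18:45 (invert busy blocks within the working day).
Teo free: 08:15-15:15, 15:45-18:15 (invert busy blocks within the working day).
Esperanza: free for 17:45-18:30. Beatriz: not fully free for 17:45-18:30. Farrukh: free for 17:45-18:30. Teo: not fully free for 17:45-18:30.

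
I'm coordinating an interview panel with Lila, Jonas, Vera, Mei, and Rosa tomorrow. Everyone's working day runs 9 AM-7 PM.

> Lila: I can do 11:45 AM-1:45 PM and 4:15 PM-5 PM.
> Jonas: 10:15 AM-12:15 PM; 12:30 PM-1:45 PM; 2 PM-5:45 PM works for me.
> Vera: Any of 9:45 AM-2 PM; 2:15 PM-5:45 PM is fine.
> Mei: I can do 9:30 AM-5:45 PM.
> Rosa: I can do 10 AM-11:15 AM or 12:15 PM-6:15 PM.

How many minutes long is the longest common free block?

75

Lila ∩ Jonas: 11:45-12:15, 12:30-13:45, 16:15-17:00.
Lila ∩ Jonas ∩ Vera: 11:45-12:15, 12:30-13:45, 16:15-17:00.
Lila ∩ Jonas ∩ Vera ∩ Mei: 11:45-12:15, 12:30-13:45, 16:15-17:00.
Lila ∩ Jonas ∩ Vera ∩ Mei ∩ Rosa: 12:30-13:45, 16:15-17:00.
The longest is 12:30-13:45 at 75 minutes.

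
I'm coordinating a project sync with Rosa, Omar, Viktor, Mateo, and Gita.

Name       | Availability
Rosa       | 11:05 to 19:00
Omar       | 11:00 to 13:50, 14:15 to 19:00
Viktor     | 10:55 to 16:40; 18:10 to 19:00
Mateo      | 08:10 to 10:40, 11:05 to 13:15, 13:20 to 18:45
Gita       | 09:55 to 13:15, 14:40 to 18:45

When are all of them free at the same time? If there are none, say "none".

11:05-13:15, 14:40-16:40, 18:10-18:45

Rosa ∩ Omar: 11:05-13:50, 14:15-19:00.
Rosa ∩ Omar ∩ Viktor: 11:05-13:50, 14:15-16:40, 18:10-19:00.
Rosa ∩ Omar ∩ Viktor ∩ Mateo: 11:05-13:15, 13:20-13:50, 14:15-16:40, 18:10-18:45.
Rosa ∩ Omar ∩ Viktor ∩ Mateo ∩ Gita: 11:05-13:15, 14:40-16:40, 18:10-18:45.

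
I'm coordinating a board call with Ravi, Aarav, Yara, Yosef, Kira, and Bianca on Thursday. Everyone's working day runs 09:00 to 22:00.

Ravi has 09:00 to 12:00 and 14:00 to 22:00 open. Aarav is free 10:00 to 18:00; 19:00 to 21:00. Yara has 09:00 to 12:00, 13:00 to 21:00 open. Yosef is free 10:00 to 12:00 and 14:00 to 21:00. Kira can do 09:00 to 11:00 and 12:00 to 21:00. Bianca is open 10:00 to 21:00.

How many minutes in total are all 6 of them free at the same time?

Ravi ∩ Aarav: 10:00-12:00, 14:00-18:00, 19:00-21:00.
Ravi ∩ Aarav ∩ Yara: 10:00-12:00, 14:00-18:00, 19:00-21:00.
Ravi ∩ Aarav ∩ Yara ∩ Yosef: 10:00-12:00, 14:00-18:00, 19:00-21:00.
Ravi ∩ Aarav ∩ Yara ∩ Yosef ∩ Kira: 10:00-11:00, 14:00-18:00, 19:00-21:00.
Ravi ∩ Aarav ∩ Yara ∩ Yosef ∩ Kira ∩ Bianca: 10:00-11:00, 14:00-18:00, 19:00-21:00.
Those are the intersection windows.
Summing the common windows: 60 + 240 + 120 = 420 minutes.

420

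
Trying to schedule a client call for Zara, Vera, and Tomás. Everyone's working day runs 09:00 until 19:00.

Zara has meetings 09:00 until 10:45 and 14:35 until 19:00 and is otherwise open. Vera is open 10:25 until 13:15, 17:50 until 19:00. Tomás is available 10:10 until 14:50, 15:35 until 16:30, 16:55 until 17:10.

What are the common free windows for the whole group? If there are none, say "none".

Zara free: 10:45-14:35 (invert busy blocks within the working day).
Vera free: 10:25-13:15, 17:50-19:00.
Tomás free: 10:10-14:50, 15:35-16:30, 16:55-17:10.
Zara ∩ Vera: 10:45-13:15.
Zara ∩ Vera ∩ Tomás: 10:45-13:15.

10:45-13:15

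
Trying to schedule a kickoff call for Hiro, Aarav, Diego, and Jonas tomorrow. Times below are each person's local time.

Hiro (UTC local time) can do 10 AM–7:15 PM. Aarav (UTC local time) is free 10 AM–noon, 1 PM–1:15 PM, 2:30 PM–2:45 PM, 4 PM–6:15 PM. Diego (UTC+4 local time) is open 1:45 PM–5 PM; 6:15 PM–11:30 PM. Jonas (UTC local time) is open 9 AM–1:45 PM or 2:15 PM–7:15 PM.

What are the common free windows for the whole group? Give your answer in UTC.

Hiro in UTC: 10:00-19:15.
Aarav in UTC: 10:00-12:00, 13:00-13:15, 14:30-14:45, 16:00-18:15.
Diego in UTC: 09:45-13:00, 14:15-19:30 (subtract 4h to convert from UTC+4).
Jonas in UTC: 09:00-13:45, 14:15-19:15.
Hiro ∩ Aarav: 10:00-12:00, 13:00-13:15, 14:30-14:45, 16:00-18:15.
Hiro ∩ Aarav ∩ Diego: 10:00-12:00, 14:30-14:45, 16:00-18:15.
Hiro ∩ Aarav ∩ Diego ∩ Jonas: 10:00-12:00, 14:30-14:45, 16:00-18:15.
Those are the intersection windows.

10:00-12:00, 14:30-14:45, 16:00-18:15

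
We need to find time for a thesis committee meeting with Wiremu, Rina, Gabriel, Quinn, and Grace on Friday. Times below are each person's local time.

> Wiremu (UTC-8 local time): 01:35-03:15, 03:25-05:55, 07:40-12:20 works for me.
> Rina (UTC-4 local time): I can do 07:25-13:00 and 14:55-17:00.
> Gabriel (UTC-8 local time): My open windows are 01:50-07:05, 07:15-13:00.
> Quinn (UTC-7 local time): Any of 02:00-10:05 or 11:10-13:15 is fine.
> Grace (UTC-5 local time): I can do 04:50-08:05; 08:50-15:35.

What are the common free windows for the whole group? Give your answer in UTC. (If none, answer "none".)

11:25-13:05, 13:50-13:55, 15:40-17:00, 18:55-20:15

Wiremu in UTC: 09:35-11:15, 11:25-13:55, 15:40-20:20 (add 8h to convert from UTC-8).
Rina in UTC: 11:25-17:00, 18:55-21:00 (add 4h to convert from UTC-4).
Gabriel in UTC: 09:50-15:05, 15:15-21:00 (add 8h to convert from UTC-8).
Quinn in UTC: 09:00-17:05, 18:10-20:15 (add 7h to convert from UTC-7).
Grace in UTC: 09:50-13:05, 13:50-20:35 (add 5h to convert from UTC-5).
Wiremu ∩ Rina: 11:25-13:55, 15:40-17:00, 18:55-20:20.
Wiremu ∩ Rina ∩ Gabriel: 11:25-13:55, 15:40-17:00, 18:55-20:20.
Wiremu ∩ Rina ∩ Gabriel ∩ Quinn: 11:25-13:55, 15:40-17:00, 18:55-20:15.
Wiremu ∩ Rina ∩ Gabriel ∩ Quinn ∩ Grace: 11:25-13:05, 13:50-13:55, 15:40-17:00, 18:55-20:15.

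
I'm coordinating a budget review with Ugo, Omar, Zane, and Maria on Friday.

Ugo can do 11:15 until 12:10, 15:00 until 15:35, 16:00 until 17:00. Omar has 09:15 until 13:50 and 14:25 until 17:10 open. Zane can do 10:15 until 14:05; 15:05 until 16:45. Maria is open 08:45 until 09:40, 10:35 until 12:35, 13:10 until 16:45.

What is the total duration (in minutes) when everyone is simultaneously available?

Ugo ∩ Omar: 11:15-12:10, 15:00-15:35, 16:00-17:00.
Ugo ∩ Omar ∩ Zane: 11:15-12:10, 15:05-15:35, 16:00-16:45.
Ugo ∩ Omar ∩ Zane ∩ Maria: 11:15-12:10, 15:05-15:35, 16:00-16:45.
So the common availability across everyone is 11:15-12:10, 15:05-15:35, 16:00-16:45.
Summing the common windows: 55 + 30 + 45 = 130 minutes.

130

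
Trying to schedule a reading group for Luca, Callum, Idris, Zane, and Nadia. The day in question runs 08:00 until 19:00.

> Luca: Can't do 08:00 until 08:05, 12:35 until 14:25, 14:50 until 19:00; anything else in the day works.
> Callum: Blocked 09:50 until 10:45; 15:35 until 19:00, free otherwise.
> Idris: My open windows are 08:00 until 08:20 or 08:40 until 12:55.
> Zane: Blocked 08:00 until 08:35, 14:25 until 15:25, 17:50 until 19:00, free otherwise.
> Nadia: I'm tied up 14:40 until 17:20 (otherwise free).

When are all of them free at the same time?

Luca free: 08:05-12:35, 14:25-14:50 (invert busy blocks within the working day).
Callum free: 08:00-09:50, 10:45-15:35 (invert busy blocks within the working day).
Idris free: 08:00-08:20, 08:40-12:55.
Zane free: 08:35-14:25, 15:25-17:50 (invert busy blocks within the working day).
Nadia free: 08:00-14:40, 17:20-19:00 (invert busy blocks within the working day).
Luca ∩ Callum: 08:05-09:50, 10:45-12:35, 14:25-14:50.
Luca ∩ Callum ∩ Idris: 08:05-08:20, 08:40-09:50, 10:45-12:35.
Luca ∩ Callum ∩ Idris ∩ Zane: 08:40-09:50, 10:45-12:35.
Luca ∩ Callum ∩ Idris ∩ Zane ∩ Nadia: 08:40-09:50, 10:45-12:35.

08:40-09:50, 10:45-12:35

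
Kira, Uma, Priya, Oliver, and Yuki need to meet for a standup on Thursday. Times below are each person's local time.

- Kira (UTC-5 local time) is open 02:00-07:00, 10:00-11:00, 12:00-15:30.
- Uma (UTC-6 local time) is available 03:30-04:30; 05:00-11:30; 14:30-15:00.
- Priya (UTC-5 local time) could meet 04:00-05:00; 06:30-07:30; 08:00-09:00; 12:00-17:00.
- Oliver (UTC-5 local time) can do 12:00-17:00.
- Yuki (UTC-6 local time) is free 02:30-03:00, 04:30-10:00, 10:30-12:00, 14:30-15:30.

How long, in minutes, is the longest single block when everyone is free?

30

Kira in UTC: 07:00-12:00, 15:00-16:00, 17:00-20:30 (add 5h to convert from UTC-5).
Uma in UTC: 09:30-10:30, 11:00-17:30, 20:30-21:00 (add 6h to convert from UTC-6).
Priya in UTC: 09:00-10:00, 11:30-12:30, 13:00-14:00, 17:00-22:00 (add 5h to convert from UTC-5).
Oliver in UTC: 17:00-22:00 (add 5h to convert from UTC-5).
Yuki in UTC: 08:30-09:00, 10:30-16:00, 16:30-18:00, 20:30-21:30 (add 6h to convert from UTC-6).
Kira ∩ Uma: 09:30-10:30, 11:00-12:00, 15:00-16:00, 17:00-17:30.
Kira ∩ Uma ∩ Priya: 09:30-10:00, 11:30-12:00, 17:00-17:30.
Kira ∩ Uma ∩ Priya ∩ Oliver: 17:00-17:30.
Kira ∩ Uma ∩ Priya ∩ Oliver ∩ Yuki: 17:00-17:30.
Those are the intersection windows.
The longest is 17:00-17:30 at 30 minutes.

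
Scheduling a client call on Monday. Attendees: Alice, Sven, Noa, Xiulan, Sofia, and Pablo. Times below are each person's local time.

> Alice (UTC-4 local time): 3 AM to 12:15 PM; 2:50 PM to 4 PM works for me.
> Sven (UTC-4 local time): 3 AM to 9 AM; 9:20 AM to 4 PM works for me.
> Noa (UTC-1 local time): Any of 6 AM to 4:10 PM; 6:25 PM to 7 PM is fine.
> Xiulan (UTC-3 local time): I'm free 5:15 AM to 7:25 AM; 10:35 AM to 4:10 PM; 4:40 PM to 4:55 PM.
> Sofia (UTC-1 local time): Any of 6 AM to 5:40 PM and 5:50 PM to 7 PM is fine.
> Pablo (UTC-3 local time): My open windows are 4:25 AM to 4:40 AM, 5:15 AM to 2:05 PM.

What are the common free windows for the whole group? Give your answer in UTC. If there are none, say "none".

08:15-10:25, 13:35-16:15

Alice in UTC: 07:00-16:15, 18:50-20:00 (add 4h to convert from UTC-4).
Sven in UTC: 07:00-13:00, 13:20-20:00 (add 4h to convert from UTC-4).
Noa in UTC: 07:00-17:10, 19:25-20:00 (add 1h to convert from UTC-1).
Xiulan in UTC: 08:15-10:25, 13:35-19:10, 19:40-19:55 (add 3h to convert from UTC-3).
Sofia in UTC: 07:00-18:40, 18:50-20:00 (add 1h to convert from UTC-1).
Pablo in UTC: 07:25-07:40, 08:15-17:05 (add 3h to convert from UTC-3).
Alice ∩ Sven: 07:00-13:00, 13:20-16:15, 18:50-20:00.
Alice ∩ Sven ∩ Noa: 07:00-13:00, 13:20-16:15, 19:25-20:00.
Alice ∩ Sven ∩ Noa ∩ Xiulan: 08:15-10:25, 13:35-16:15, 19:40-19:55.
Alice ∩ Sven ∩ Noa ∩ Xiulan ∩ Sofia: 08:15-10:25, 13:35-16:15, 19:40-19:55.
Alice ∩ Sven ∩ Noa ∩ Xiulan ∩ Sofia ∩ Pablo: 08:15-10:25, 13:35-16:15.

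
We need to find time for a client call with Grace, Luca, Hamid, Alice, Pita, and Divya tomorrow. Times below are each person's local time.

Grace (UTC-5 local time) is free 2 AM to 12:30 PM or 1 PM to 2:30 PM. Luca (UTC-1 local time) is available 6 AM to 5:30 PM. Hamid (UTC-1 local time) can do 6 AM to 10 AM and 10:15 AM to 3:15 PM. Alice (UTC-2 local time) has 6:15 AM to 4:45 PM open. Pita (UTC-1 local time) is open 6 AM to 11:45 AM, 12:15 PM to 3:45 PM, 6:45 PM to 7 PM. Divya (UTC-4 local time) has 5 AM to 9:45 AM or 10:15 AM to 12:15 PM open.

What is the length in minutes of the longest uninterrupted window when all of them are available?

Grace in UTC: 07:00-17:30, 18:00-19:30 (add 5h to convert from UTC-5).
Luca in UTC: 07:00-18:30 (add 1h to convert from UTC-1).
Hamid in UTC: 07:00-11:00, 11:15-16:15 (add 1h to convert from UTC-1).
Alice in UTC: 08:15-18:45 (add 2h to convert from UTC-2).
Pita in UTC: 07:00-12:45, 13:15-16:45, 19:45-20:00 (add 1h to convert from UTC-1).
Divya in UTC: 09:00-13:45, 14:15-16:15 (add 4h to convert from UTC-4).
Grace ∩ Luca: 07:00-17:30, 18:00-18:30.
Grace ∩ Luca ∩ Hamid: 07:00-11:00, 11:15-16:15.
Grace ∩ Luca ∩ Hamid ∩ Alice: 08:15-11:00, 11:15-16:15.
Grace ∩ Luca ∩ Hamid ∩ Alice ∩ Pita: 08:15-11:00, 11:15-12:45, 13:15-16:15.
Grace ∩ Luca ∩ Hamid ∩ Alice ∩ Pita ∩ Divya: 09:00-11:00, 11:15-12:45, 13:15-13:45, 14:15-16:15.
The longest is 09:00-11:00 at 120 minutes.

120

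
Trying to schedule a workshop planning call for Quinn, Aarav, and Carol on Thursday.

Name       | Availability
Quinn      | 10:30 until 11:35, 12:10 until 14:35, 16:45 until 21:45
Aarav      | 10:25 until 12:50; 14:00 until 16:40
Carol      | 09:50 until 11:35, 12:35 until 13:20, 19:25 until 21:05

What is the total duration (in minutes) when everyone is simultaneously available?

Quinn ∩ Aarav: 10:30-11:35, 12:10-12:50, 14:00-14:35.
Quinn ∩ Aarav ∩ Carol: 10:30-11:35, 12:35-12:50.
Summing the common windows: 65 + 15 = 80 minutes.

80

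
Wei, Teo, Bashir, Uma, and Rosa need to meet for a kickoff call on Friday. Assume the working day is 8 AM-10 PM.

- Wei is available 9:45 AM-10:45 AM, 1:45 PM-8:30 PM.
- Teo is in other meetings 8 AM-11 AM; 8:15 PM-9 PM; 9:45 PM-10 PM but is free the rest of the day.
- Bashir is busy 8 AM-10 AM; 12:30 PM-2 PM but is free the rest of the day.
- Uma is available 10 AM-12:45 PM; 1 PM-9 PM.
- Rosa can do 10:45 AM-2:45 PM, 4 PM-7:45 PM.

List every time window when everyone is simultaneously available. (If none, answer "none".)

14:00-14:45, 16:00-19:45

Wei free: 09:45-10:45, 13:45-20:30.
Teo free: 11:00-20:15, 21:00-21:45 (invert busy blocks within the working day).
Bashir free: 10:00-12:30, 14:00-22:00 (invert busy blocks within the working day).
Uma free: 10:00-12:45, 13:00-21:00.
Rosa free: 10:45-14:45, 16:00-19:45.
Wei ∩ Teo: 13:45-20:15.
Wei ∩ Teo ∩ Bashir: 14:00-20:15.
Wei ∩ Teo ∩ Bashir ∩ Uma: 14:00-20:15.
Wei ∩ Teo ∩ Bashir ∩ Uma ∩ Rosa: 14:00-14:45, 16:00-19:45.
Those are the intersection windows.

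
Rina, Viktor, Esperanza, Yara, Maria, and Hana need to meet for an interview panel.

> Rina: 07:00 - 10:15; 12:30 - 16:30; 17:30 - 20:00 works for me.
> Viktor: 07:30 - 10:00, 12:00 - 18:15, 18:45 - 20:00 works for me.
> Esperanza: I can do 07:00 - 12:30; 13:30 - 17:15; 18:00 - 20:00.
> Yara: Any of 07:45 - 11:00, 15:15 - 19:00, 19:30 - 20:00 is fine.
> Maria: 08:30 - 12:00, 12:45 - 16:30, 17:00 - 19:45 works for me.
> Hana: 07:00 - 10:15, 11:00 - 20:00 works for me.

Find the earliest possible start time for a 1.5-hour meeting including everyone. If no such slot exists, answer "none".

08:30

Rina ∩ Viktor: 07:30-10:00, 12:30-16:30, 17:30-18:15, 18:45-20:00.
Rina ∩ Viktor ∩ Esperanza: 07:30-10:00, 13:30-16:30, 18:00-18:15, 18:45-20:00.
Rina ∩ Viktor ∩ Esperanza ∩ Yara: 07:45-10:00, 15:15-16:30, 18:00-18:15, 18:45-19:00, 19:30-20:00.
Rina ∩ Viktor ∩ Esperanza ∩ Yara ∩ Maria: 08:30-10:00, 15:15-16:30, 18:00-18:15, 18:45-19:00, 19:30-19:45.
Rina ∩ Viktor ∩ Esperanza ∩ Yara ∩ Maria ∩ Hana: 08:30-10:00, 15:15-16:30, 18:00-18:15, 18:45-19:00, 19:30-19:45.
The first common window of at least 90 minutes is 08:30-10:00, so the earliest start is 08:30.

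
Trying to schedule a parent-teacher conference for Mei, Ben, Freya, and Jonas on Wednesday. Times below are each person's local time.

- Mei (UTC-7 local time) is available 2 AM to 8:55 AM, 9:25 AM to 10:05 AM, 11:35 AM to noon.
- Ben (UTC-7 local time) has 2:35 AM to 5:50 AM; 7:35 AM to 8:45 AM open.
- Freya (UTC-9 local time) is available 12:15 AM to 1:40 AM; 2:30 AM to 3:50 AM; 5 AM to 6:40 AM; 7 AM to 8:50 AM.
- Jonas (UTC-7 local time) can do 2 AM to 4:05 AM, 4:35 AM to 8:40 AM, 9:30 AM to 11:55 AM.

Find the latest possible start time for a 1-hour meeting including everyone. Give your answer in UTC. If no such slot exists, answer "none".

Mei in UTC: 09:00-15:55, 16:25-17:05, 18:35-19:00 (add 7h to convert from UTC-7).
Ben in UTC: 09:35-12:50, 14:35-15:45 (add 7h to convert from UTC-7).
Freya in UTC: 09:15-10:40, 11:30-12:50, 14:00-15:40, 16:00-17:50 (add 9h to convert from UTC-9).
Jonas in UTC: 09:00-11:05, 11:35-15:40, 16:30-18:55 (add 7h to convert from UTC-7).
Mei ∩ Ben: 09:35-12:50, 14:35-15:45.
Mei ∩ Ben ∩ Freya: 09:35-10:40, 11:30-12:50, 14:35-15:40.
Mei ∩ Ben ∩ Freya ∩ Jonas: 09:35-10:40, 11:35-12:50, 14:35-15:40.
The last common window of at least 60 minutes is 14:35-15:40; a 60-minute meeting can start as late as 14:40 and still end by 15:40.

14:40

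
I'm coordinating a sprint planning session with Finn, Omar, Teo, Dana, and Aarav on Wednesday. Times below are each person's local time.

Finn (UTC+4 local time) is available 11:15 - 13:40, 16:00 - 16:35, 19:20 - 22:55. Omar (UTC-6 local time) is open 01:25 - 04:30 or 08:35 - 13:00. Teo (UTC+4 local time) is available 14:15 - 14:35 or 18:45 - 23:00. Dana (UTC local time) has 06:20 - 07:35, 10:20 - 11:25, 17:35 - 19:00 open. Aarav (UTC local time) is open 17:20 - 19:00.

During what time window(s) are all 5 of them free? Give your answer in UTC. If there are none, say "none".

17:35-18:55

Finn in UTC: 07:15-09:40, 12:00-12:35, 15:20-18:55 (subtract 4h to convert from UTC+4).
Omar in UTC: 07:25-10:30, 14:35-19:00 (add 6h to convert from UTC-6).
Teo in UTC: 10:15-10:35, 14:45-19:00 (subtract 4h to convert from UTC+4).
Dana in UTC: 06:20-07:35, 10:20-11:25, 17:35-19:00.
Aarav in UTC: 17:20-19:00.
Finn ∩ Omar: 07:25-09:40, 15:20-18:55.
Finn ∩ Omar ∩ Teo: 15:20-18:55.
Finn ∩ Omar ∩ Teo ∩ Dana: 17:35-18:55.
Finn ∩ Omar ∩ Teo ∩ Dana ∩ Aarav: 17:35-18:55.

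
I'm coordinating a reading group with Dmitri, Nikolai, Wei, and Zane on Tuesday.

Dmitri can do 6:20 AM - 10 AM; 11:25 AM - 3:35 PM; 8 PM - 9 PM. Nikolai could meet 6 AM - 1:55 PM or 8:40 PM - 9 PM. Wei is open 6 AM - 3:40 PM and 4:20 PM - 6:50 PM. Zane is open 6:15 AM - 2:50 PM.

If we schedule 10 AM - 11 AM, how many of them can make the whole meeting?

Nikolai, Wei, and Zane can make the full 10:00-11:00 slot — that's 3.

3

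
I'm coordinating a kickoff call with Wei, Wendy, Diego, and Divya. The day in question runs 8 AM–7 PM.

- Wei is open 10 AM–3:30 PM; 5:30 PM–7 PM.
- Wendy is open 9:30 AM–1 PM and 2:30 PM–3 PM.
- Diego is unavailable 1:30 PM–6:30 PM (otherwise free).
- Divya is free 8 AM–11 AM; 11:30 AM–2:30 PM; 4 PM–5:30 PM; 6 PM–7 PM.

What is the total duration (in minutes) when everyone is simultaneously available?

Wei free: 10:00-15:30, 17:30-19:00.
Wendy free: 09:30-13:00, 14:30-15:00.
Diego free: 08:00-13:30, 18:30-19:00 (invert busy blocks within the working day).
Divya free: 08:00-11:00, 11:30-14:30, 16:00-17:30, 18:00-19:00.
Wei ∩ Wendy: 10:00-13:00, 14:30-15:00.
Wei ∩ Wendy ∩ Diego: 10:00-13:00.
Wei ∩ Wendy ∩ Diego ∩ Divya: 10:00-11:00, 11:30-13:00.
Summing the common windows: 60 + 90 = 150 minutes.

150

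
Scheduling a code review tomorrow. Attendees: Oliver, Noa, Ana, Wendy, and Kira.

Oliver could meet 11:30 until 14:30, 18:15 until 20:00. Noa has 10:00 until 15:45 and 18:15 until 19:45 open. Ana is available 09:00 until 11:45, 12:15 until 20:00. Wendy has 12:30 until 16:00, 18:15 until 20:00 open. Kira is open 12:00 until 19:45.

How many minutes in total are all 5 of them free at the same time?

Oliver ∩ Noa: 11:30-14:30, 18:15-19:45.
Oliver ∩ Noa ∩ Ana: 11:30-11:45, 12:15-14:30, 18:15-19:45.
Oliver ∩ Noa ∩ Ana ∩ Wendy: 12:30-14:30, 18:15-19:45.
Oliver ∩ Noa ∩ Ana ∩ Wendy ∩ Kira: 12:30-14:30, 18:15-19:45.
Summing the common windows: 120 + 90 = 210 minutes.

210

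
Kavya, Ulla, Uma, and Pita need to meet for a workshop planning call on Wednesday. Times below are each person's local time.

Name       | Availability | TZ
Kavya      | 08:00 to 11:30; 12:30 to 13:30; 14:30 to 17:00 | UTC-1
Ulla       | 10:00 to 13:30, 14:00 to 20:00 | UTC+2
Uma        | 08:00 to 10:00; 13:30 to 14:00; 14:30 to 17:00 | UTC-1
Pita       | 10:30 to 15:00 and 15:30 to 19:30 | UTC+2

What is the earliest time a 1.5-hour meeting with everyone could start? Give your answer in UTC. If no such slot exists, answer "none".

Kavya in UTC: 09:00-12:30, 13:30-14:30, 15:30-18:00 (add 1h to convert from UTC-1).
Ulla in UTC: 08:00-11:30, 12:00-18:00 (subtract 2h to convert from UTC+2).
Uma in UTC: 09:00-11:00, 14:30-15:00, 15:30-18:00 (add 1h to convert from UTC-1).
Pita in UTC: 08:30-13:00, 13:30-17:30 (subtract 2h to convert from UTC+2).
Kavya ∩ Ulla: 09:00-11:30, 12:00-12:30, 13:30-14:30, 15:30-18:00.
Kavya ∩ Ulla ∩ Uma: 09:00-11:00, 15:30-18:00.
Kavya ∩ Ulla ∩ Uma ∩ Pita: 09:00-11:00, 15:30-17:30.
Those are the intersection windows.
The first common window of at least 90 minutes is 09:00-11:00, so the earliest start is 09:00.

09:00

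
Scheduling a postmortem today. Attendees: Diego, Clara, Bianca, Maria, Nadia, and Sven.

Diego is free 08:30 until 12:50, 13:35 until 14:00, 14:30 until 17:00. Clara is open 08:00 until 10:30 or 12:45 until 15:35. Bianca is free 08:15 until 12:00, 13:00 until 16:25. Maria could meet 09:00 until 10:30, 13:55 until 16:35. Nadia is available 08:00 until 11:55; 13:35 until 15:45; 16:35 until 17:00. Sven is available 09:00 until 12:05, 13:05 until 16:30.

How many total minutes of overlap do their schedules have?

Diego ∩ Clara: 08:30-10:30, 12:45-12:50, 13:35-14:00, 14:30-15:35.
Diego ∩ Clara ∩ Bianca: 08:30-10:30, 13:35-14:00, 14:30-15:35.
Diego ∩ Clara ∩ Bianca ∩ Maria: 09:00-10:30, 13:55-14:00, 14:30-15:35.
Diego ∩ Clara ∩ Bianca ∩ Maria ∩ Nadia: 09:00-10:30, 13:55-14:00, 14:30-15:35.
Diego ∩ Clara ∩ Bianca ∩ Maria ∩ Nadia ∩ Sven: 09:00-10:30, 13:55-14:00, 14:30-15:35.
Summing the common windows: 90 + 5 + 65 = 160 minutes.

160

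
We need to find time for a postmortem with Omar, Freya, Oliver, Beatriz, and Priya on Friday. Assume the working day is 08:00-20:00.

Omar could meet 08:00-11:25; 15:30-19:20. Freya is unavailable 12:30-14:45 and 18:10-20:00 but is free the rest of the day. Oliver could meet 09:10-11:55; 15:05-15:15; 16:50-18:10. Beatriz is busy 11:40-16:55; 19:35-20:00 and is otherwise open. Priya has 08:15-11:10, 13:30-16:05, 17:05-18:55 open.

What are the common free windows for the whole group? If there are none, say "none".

09:10-11:10, 17:05-18:10

Omar free: 08:00-11:25, 15:30-19:20.
Freya free: 08:00-12:30, 14:45-18:10 (invert busy blocks within the working day).
Oliver free: 09:10-11:55, 15:05-15:15, 16:50-18:10.
Beatriz free: 08:00-11:40, 16:55-19:35 (invert busy blocks within the working day).
Priya free: 08:15-11:10, 13:30-16:05, 17:05-18:55.
Omar ∩ Freya: 08:00-11:25, 15:30-18:10.
Omar ∩ Freya ∩ Oliver: 09:10-11:25, 16:50-18:10.
Omar ∩ Freya ∩ Oliver ∩ Beatriz: 09:10-11:25, 16:55-18:10.
Omar ∩ Freya ∩ Oliver ∩ Beatriz ∩ Priya: 09:10-11:10, 17:05-18:10.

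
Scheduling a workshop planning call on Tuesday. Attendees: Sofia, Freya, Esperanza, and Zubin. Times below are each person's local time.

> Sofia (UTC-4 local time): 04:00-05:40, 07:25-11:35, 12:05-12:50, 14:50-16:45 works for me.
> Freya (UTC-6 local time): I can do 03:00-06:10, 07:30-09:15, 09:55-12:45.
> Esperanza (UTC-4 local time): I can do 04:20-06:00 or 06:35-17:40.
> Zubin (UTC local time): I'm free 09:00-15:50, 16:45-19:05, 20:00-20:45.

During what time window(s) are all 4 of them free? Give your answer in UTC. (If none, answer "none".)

Sofia in UTC: 08:00-09:40, 11:25-15:35, 16:05-16:50, 18:50-20:45 (add 4h to convert from UTC-4).
Freya in UTC: 09:00-12:10, 13:30-15:15, 15:55-18:45 (add 6h to convert from UTC-6).
Esperanza in UTC: 08:20-10:00, 10:35-21:40 (add 4h to convert from UTC-4).
Zubin in UTC: 09:00-15:50, 16:45-19:05, 20:00-20:45.
Sofia ∩ Freya: 09:00-09:40, 11:25-12:10, 13:30-15:15, 16:05-16:50.
Sofia ∩ Freya ∩ Esperanza: 09:00-09:40, 11:25-12:10, 13:30-15:15, 16:05-16:50.
Sofia ∩ Freya ∩ Esperanza ∩ Zubin: 09:00-09:40, 11:25-12:10, 13:30-15:15, 16:45-16:50.

09:00-09:40, 11:25-12:10, 13:30-15:15, 16:45-16:50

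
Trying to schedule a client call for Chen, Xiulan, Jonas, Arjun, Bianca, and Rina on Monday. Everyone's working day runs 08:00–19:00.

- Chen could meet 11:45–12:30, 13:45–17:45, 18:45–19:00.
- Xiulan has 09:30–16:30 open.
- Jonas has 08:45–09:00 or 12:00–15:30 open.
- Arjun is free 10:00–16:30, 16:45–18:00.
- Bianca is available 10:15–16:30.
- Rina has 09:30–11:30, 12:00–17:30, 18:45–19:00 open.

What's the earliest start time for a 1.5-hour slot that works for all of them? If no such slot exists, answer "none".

13:45

Chen ∩ Xiulan: 11:45-12:30, 13:45-16:30.
Chen ∩ Xiulan ∩ Jonas: 12:00-12:30, 13:45-15:30.
Chen ∩ Xiulan ∩ Jonas ∩ Arjun: 12:00-12:30, 13:45-15:30.
Chen ∩ Xiulan ∩ Jonas ∩ Arjun ∩ Bianca: 12:00-12:30, 13:45-15:30.
Chen ∩ Xiulan ∩ Jonas ∩ Arjun ∩ Bianca ∩ Rina: 12:00-12:30, 13:45-15:30.
Those are the intersection windows.
The first common window of at least 90 minutes is 13:45-15:30, so the earliest start is 13:45.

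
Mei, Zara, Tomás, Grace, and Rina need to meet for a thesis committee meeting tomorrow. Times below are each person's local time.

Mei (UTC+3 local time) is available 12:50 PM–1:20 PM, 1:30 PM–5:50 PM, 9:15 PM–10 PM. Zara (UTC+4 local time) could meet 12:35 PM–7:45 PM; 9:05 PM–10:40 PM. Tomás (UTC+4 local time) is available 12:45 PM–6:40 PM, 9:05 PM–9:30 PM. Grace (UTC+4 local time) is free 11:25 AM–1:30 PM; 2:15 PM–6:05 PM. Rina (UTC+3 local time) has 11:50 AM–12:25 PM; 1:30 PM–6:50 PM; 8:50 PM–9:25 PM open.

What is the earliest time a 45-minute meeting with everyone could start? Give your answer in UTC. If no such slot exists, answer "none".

10:30

Mei in UTC: 09:50-10:20, 10:30-14:50, 18:15-19:00 (subtract 3h to convert from UTC+3).
Zara in UTC: 08:35-15:45, 17:05-18:40 (subtract 4h to convert from UTC+4).
Tomás in UTC: 08:45-14:40, 17:05-17:30 (subtract 4h to convert from UTC+4).
Grace in UTC: 07:25-09:30, 10:15-14:05 (subtract 4h to convert from UTC+4).
Rina in UTC: 08:50-09:25, 10:30-15:50, 17:50-18:25 (subtract 3h to convert from UTC+3).
Mei ∩ Zara: 09:50-10:20, 10:30-14:50, 18:15-18:40.
Mei ∩ Zara ∩ Tomás: 09:50-10:20, 10:30-14:40.
Mei ∩ Zara ∩ Tomás ∩ Grace: 10:15-10:20, 10:30-14:05.
Mei ∩ Zara ∩ Tomás ∩ Grace ∩ Rina: 10:30-14:05.
The first common window of at least 45 minutes is 10:30-14:05, so the earliest start is 10:30.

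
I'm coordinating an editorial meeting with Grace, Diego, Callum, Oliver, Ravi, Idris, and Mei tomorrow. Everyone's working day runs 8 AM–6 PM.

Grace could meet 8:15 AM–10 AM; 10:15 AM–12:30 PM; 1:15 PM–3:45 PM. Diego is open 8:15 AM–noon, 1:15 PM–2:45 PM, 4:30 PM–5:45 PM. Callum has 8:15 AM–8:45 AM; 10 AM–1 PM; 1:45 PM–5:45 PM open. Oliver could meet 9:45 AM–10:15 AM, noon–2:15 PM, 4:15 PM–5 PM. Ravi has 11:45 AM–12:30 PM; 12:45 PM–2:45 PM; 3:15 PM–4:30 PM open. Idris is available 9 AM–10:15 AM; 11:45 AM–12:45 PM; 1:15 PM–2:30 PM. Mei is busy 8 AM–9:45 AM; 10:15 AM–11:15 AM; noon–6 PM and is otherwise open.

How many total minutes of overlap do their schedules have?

Grace free: 08:15-10:00, 10:15-12:30, 13:15-15:45.
Diego free: 08:15-12:00, 13:15-14:45, 16:30-17:45.
Callum free: 08:15-08:45, 10:00-13:00, 13:45-17:45.
Oliver free: 09:45-10:15, 12:00-14:15, 16:15-17:00.
Ravi free: 11:45-12:30, 12:45-14:45, 15:15-16:30.
Idris free: 09:00-10:15, 11:45-12:45, 13:15-14:30.
Mei free: 09:45-10:15, 11:15-12:00 (invert busy blocks within the working day).
Grace ∩ Diego: 08:15-10:00, 10:15-12:00, 13:15-14:45.
Grace ∩ Diego ∩ Callum: 08:15-08:45, 10:15-12:00, 13:45-14:45.
Grace ∩ Diego ∩ Callum ∩ Oliver: 13:45-14:15.
Grace ∩ Diego ∩ Callum ∩ Oliver ∩ Ravi: 13:45-14:15.
Grace ∩ Diego ∩ Callum ∩ Oliver ∩ Ravi ∩ Idris: 13:45-14:15.
Grace ∩ Diego ∩ Callum ∩ Oliver ∩ Ravi ∩ Idris ∩ Mei: ∅.
There is no time when everyone is free.
There is no common window, so the total is 0 minutes.

0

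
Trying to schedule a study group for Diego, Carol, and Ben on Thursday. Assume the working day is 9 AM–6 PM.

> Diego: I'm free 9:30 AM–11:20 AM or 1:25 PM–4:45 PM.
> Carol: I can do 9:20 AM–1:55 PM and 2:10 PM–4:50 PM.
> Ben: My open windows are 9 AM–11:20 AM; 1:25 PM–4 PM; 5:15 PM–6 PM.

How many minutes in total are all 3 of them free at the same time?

Diego ∩ Carol: 09:30-11:20, 13:25-13:55, 14:10-16:45.
Diego ∩ Carol ∩ Ben: 09:30-11:20, 13:25-13:55, 14:10-16:00.
Summing the common windows: 110 + 30 + 110 = 250 minutes.

250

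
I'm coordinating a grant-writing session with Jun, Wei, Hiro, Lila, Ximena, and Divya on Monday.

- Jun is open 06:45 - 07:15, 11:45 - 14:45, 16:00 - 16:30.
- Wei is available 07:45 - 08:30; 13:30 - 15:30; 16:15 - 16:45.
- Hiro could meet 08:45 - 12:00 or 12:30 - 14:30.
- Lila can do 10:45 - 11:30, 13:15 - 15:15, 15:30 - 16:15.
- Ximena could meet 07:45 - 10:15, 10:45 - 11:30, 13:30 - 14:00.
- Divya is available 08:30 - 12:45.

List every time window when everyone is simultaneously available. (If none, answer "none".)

none

Jun ∩ Wei: 13:30-14:45, 16:15-16:30.
Jun ∩ Wei ∩ Hiro: 13:30-14:30.
Jun ∩ Wei ∩ Hiro ∩ Lila: 13:30-14:30.
Jun ∩ Wei ∩ Hiro ∩ Lila ∩ Ximena: 13:30-14:00.
Jun ∩ Wei ∩ Hiro ∩ Lila ∩ Ximena ∩ Divya: ∅.
There is no time when everyone is free.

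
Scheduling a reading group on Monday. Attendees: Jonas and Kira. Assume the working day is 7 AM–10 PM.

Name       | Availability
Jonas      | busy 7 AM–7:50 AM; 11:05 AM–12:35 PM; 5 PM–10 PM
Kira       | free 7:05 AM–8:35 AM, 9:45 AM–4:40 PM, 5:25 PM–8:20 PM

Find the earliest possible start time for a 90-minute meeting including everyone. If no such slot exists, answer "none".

Jonas free: 07:50-11:05, 12:35-17:00 (invert busy blocks within the working day).
Kira free: 07:05-08:35, 09:45-16:40, 17:25-20:20.
Jonas ∩ Kira: 07:50-08:35, 09:45-11:05, 12:35-16:40.
The first common window of at least 90 minutes is 12:35-16:40, so the earliest start is 12:35.

12:35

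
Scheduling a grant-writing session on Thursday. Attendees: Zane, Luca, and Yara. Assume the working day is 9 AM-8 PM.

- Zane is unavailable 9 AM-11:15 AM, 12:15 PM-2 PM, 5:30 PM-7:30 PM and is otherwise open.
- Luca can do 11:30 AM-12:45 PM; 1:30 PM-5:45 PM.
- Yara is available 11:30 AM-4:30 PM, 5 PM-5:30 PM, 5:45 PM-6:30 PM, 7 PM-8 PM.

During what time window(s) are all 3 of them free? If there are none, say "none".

11:30-12:15, 14:00-16:30, 17:00-17:30

Zane free: 11:15-12:15, 14:00-17:30, 19:30-20:00 (invert busy blocks within the working day).
Luca free: 11:30-12:45, 13:30-17:45.
Yara free: 11:30-16:30, 17:00-17:30, 17:45-18:30, 19:00-20:00.
Zane ∩ Luca: 11:30-12:15, 14:00-17:30.
Zane ∩ Luca ∩ Yara: 11:30-12:15, 14:00-16:30, 17:00-17:30.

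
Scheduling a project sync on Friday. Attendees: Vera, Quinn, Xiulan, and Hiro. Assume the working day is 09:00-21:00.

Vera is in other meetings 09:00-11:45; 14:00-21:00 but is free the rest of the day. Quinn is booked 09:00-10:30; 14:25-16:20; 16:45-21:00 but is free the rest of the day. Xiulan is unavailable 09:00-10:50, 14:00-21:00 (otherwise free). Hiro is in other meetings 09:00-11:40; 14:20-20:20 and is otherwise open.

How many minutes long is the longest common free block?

Vera free: 11:45-14:00 (invert busy blocks within the working day).
Quinn free: 10:30-14:25, 16:20-16:45 (invert busy blocks within the working day).
Xiulan free: 10:50-14:00 (invert busy blocks within the working day).
Hiro free: 11:40-14:20, 20:20-21:00 (invert busy blocks within the working day).
Vera ∩ Quinn: 11:45-14:00.
Vera ∩ Quinn ∩ Xiulan: 11:45-14:00.
Vera ∩ Quinn ∩ Xiulan ∩ Hiro: 11:45-14:00.
The longest is 11:45-14:00 at 135 minutes.

135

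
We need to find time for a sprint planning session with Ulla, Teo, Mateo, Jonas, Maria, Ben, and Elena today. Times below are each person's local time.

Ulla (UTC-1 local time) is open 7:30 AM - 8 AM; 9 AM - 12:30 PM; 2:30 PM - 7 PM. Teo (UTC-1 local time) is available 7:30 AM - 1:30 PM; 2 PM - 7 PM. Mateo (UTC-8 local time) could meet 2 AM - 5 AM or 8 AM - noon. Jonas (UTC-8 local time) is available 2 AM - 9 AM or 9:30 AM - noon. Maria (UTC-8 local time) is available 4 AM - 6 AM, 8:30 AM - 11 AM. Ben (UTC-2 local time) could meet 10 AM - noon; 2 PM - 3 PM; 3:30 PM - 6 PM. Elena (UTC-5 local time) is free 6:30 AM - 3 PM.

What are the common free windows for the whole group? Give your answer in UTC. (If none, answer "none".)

12:00-13:00, 16:30-17:00, 17:30-19:00

Ulla in UTC: 08:30-09:00, 10:00-13:30, 15:30-20:00 (add 1h to convert from UTC-1).
Teo in UTC: 08:30-14:30, 15:00-20:00 (add 1h to convert from UTC-1).
Mateo in UTC: 10:00-13:00, 16:00-20:00 (add 8h to convert from UTC-8).
Jonas in UTC: 10:00-17:00, 17:30-20:00 (add 8h to convert from UTC-8).
Maria in UTC: 12:00-14:00, 16:30-19:00 (add 8h to convert from UTC-8).
Ben in UTC: 12:00-14:00, 16:00-17:00, 17:30-20:00 (add 2h to convert from UTC-2).
Elena in UTC: 11:30-20:00 (add 5h to convert from UTC-5).
Ulla ∩ Teo: 08:30-09:00, 10:00-13:30, 15:30-20:00.
Ulla ∩ Teo ∩ Mateo: 10:00-13:00, 16:00-20:00.
Ulla ∩ Teo ∩ Mateo ∩ Jonas: 10:00-13:00, 16:00-17:00, 17:30-20:00.
Ulla ∩ Teo ∩ Mateo ∩ Jonas ∩ Maria: 12:00-13:00, 16:30-17:00, 17:30-19:00.
Ulla ∩ Teo ∩ Mateo ∩ Jonas ∩ Maria ∩ Ben: 12:00-13:00, 16:30-17:00, 17:30-19:00.
Ulla ∩ Teo ∩ Mateo ∩ Jonas ∩ Maria ∩ Ben ∩ Elena: 12:00-13:00, 16:30-17:00, 17:30-19:00.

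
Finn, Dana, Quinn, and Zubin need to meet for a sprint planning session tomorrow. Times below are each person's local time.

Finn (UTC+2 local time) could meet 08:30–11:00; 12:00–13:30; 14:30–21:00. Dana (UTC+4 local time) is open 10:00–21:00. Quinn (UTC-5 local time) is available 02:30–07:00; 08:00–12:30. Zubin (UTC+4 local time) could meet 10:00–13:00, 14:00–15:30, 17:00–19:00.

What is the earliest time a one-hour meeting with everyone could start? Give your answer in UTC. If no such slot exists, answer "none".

07:30

Finn in UTC: 06:30-09:00, 10:00-11:30, 12:30-19:00 (subtract 2h to convert from UTC+2).
Dana in UTC: 06:00-17:00 (subtract 4h to convert from UTC+4).
Quinn in UTC: 07:30-12:00, 13:00-17:30 (add 5h to convert from UTC-5).
Zubin in UTC: 06:00-09:00, 10:00-11:30, 13:00-15:00 (subtract 4h to convert from UTC+4).
Finn ∩ Dana: 06:30-09:00, 10:00-11:30, 12:30-17:00.
Finn ∩ Dana ∩ Quinn: 07:30-09:00, 10:00-11:30, 13:00-17:00.
Finn ∩ Dana ∩ Quinn ∩ Zubin: 07:30-09:00, 10:00-11:30, 13:00-15:00.
Those are the intersection windows.
The first common window of at least 60 minutes is 07:30-09:00, so the earliest start is 07:30.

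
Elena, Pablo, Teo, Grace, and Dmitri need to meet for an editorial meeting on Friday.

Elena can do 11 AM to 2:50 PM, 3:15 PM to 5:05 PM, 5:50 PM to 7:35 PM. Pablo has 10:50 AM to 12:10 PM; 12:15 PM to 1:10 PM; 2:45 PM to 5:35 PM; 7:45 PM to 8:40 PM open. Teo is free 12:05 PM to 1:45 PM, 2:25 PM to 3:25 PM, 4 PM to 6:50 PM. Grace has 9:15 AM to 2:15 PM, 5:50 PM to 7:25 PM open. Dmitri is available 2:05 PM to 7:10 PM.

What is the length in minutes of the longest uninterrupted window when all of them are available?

0

Elena ∩ Pablo: 11:00-12:10, 12:15-13:10, 14:45-14:50, 15:15-17:05.
Elena ∩ Pablo ∩ Teo: 12:05-12:10, 12:15-13:10, 14:45-14:50, 15:15-15:25, 16:00-17:05.
Elena ∩ Pablo ∩ Teo ∩ Grace: 12:05-12:10, 12:15-13:10.
Elena ∩ Pablo ∩ Teo ∩ Grace ∩ Dmitri: ∅.
There is no time when everyone is free.
No common window exists, so the longest block is 0 minutes.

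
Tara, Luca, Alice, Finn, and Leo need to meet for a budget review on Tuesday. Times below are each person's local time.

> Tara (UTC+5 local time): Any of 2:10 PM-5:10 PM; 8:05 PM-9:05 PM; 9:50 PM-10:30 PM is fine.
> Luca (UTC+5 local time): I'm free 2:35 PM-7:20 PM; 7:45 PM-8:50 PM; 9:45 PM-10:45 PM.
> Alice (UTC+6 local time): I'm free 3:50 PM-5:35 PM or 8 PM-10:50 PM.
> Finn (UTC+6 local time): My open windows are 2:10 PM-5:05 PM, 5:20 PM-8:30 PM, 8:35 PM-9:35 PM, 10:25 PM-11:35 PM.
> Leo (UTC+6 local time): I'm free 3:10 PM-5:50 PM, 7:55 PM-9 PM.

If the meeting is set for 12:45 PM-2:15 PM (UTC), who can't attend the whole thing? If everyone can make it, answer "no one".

Alice, Leo, Tara

Tara in UTC: 09:10-12:10, 15:05-16:05, 16:50-17:30 (subtract 5h to convert from UTC+5).
Luca in UTC: 09:35-14:20, 14:45-15:50, 16:45-17:45 (subtract 5h to convert from UTC+5).
Alice in UTC: 09:50-11:35, 14:00-16:50 (subtract 6h to convert from UTC+6).
Finn in UTC: 08:10-11:05, 11:20-14:30, 14:35-15:35, 16:25-17:35 (subtract 6h to convert from UTC+6).
Leo in UTC: 09:10-11:50, 13:55-15:00 (subtract 6h to convert from UTC+6).
Tara: not fully free for 12:45-14:15. Luca: free for 12:45-14:15. Alice: not fully free for 12:45-14:15. Finn: free for 12:45-14:15. Leo: not fully free for 12:45-14:15.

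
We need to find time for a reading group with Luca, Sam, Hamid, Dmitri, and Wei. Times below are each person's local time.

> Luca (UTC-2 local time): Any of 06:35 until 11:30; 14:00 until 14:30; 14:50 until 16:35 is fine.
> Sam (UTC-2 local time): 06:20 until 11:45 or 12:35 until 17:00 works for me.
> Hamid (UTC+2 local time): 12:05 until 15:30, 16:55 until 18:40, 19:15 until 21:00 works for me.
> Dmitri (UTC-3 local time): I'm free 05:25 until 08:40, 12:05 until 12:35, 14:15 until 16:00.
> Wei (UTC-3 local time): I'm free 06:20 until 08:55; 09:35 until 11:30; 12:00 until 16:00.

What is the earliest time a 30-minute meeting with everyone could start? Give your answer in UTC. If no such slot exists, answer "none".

Luca in UTC: 08:35-13:30, 16:00-16:30, 16:50-18:35 (add 2h to convert from UTC-2).
Sam in UTC: 08:20-13:45, 14:35-19:00 (add 2h to convert from UTC-2).
Hamid in UTC: 10:05-13:30, 14:55-16:40, 17:15-19:00 (subtract 2h to convert from UTC+2).
Dmitri in UTC: 08:25-11:40, 15:05-15:35, 17:15-19:00 (add 3h to convert from UTC-3).
Wei in UTC: 09:20-11:55, 12:35-14:30, 15:00-19:00 (add 3h to convert from UTC-3).
Luca ∩ Sam: 08:35-13:30, 16:00-16:30, 16:50-18:35.
Luca ∩ Sam ∩ Hamid: 10:05-13:30, 16:00-16:30, 17:15-18:35.
Luca ∩ Sam ∩ Hamid ∩ Dmitri: 10:05-11:40, 17:15-18:35.
Luca ∩ Sam ∩ Hamid ∩ Dmitri ∩ Wei: 10:05-11:40, 17:15-18:35.
So the common availability across everyone is 10:05-11:40, 17:15-18:35.
The first common window of at least 30 minutes is 10:05-11:40, so the earliest start is 10:05.

10:05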